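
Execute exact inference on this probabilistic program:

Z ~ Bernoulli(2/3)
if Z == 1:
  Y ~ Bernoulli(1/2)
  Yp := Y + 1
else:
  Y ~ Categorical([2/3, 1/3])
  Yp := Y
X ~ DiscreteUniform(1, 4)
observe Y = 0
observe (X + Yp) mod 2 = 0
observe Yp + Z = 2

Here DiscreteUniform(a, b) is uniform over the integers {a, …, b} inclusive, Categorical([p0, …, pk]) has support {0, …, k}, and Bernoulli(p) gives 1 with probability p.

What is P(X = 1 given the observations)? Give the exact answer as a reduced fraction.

P(X = 1 | obs) = 1/2

Enumerate traces; 2 have nonzero weight after conditioning:
  (Z=1, Y=0, X=1) weight 1/12
  (Z=1, Y=0, X=3) weight 1/12
Group by X:
  weight(X=1) = 1/12
  weight(X=3) = 1/12
Total weight = 1/12 + 1/12 = 1/6
P(X=1 | obs) = 1/12 / 1/6 = 1/2
P(X=3 | obs) = 1/12 / 1/6 = 1/2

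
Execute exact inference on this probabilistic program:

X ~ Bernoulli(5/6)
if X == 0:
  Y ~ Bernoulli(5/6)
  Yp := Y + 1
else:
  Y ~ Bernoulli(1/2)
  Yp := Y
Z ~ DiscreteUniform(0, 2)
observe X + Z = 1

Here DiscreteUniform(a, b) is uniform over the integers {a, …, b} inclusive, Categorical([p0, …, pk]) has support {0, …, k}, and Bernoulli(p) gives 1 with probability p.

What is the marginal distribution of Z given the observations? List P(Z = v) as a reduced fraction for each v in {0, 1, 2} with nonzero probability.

P(Z=0) = 5/6, P(Z=1) = 1/6

Enumerate traces; 4 have nonzero weight after conditioning:
  (X=0, Y=0, Z=1) weight 1/108
  (X=0, Y=1, Z=1) weight 5/108
  (X=1, Y=0, Z=0) weight 5/36
  (X=1, Y=1, Z=0) weight 5/36
Group by Z:
  weight(Z=0) = 5/18
  weight(Z=1) = 1/18
Total weight = 5/18 + 1/18 = 1/3
P(Z=0 | obs) = 5/18 / 1/3 = 5/6
P(Z=1 | obs) = 1/18 / 1/3 = 1/6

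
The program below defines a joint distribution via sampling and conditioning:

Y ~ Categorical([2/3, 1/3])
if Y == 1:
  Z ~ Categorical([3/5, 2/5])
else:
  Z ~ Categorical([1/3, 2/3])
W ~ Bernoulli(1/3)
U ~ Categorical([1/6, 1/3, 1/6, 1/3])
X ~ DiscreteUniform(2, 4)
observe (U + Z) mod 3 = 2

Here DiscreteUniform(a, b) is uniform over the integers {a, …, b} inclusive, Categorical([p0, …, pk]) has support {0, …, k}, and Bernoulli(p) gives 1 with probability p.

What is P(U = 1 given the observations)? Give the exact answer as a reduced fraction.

Enumerate traces; 24 have nonzero weight after conditioning:
  (Y=0, Z=0, W=0, U=2, X=2) weight 2/243
  (Y=0, Z=0, W=0, U=2, X=3) weight 2/243
  (Y=0, Z=0, W=0, U=2, X=4) weight 2/243
  (Y=0, Z=0, W=1, U=2, X=2) weight 1/243
  (Y=0, Z=0, W=1, U=2, X=3) weight 1/243
  (Y=0, Z=0, W=1, U=2, X=4) weight 1/243
  (Y=0, Z=1, W=0, U=1, X=2) weight 8/243
  (Y=0, Z=1, W=0, U=1, X=3) weight 8/243
  … 16 more
Group by U:
  weight(U=1) = 26/135
  weight(U=2) = 19/270
Total weight = 26/135 + 19/270 = 71/270
P(U=1 | obs) = 26/135 / 71/270 = 52/71
P(U=2 | obs) = 19/270 / 71/270 = 19/71

P(U = 1 | obs) = 52/71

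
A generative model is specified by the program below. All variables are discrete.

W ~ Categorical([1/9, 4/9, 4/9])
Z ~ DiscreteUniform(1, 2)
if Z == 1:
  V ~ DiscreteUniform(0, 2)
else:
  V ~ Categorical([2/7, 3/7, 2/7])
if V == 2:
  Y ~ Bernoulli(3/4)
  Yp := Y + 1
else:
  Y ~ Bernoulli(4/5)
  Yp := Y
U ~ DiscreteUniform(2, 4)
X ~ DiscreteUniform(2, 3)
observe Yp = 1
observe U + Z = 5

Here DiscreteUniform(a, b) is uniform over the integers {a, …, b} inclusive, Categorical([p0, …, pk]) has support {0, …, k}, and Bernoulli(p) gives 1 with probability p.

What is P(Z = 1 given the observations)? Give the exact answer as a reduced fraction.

P(Z = 1 | obs) = 259/529

Enumerate traces; 36 have nonzero weight after conditioning:
  (W=0, Z=1, V=0, Y=1, U=4, X=2) weight 1/405
  (W=0, Z=1, V=0, Y=1, U=4, X=3) weight 1/405
  (W=0, Z=1, V=1, Y=1, U=4, X=2) weight 1/405
  (W=0, Z=1, V=1, Y=1, U=4, X=3) weight 1/405
  (W=0, Z=1, V=2, Y=0, U=4, X=2) weight 1/1296
  (W=0, Z=1, V=2, Y=0, U=4, X=3) weight 1/1296
  (W=0, Z=2, V=0, Y=1, U=3, X=2) weight 2/945
  (W=0, Z=2, V=0, Y=1, U=3, X=3) weight 2/945
  … 28 more
Group by Z:
  weight(Z=1) = 37/360
  weight(Z=2) = 3/28
Total weight = 37/360 + 3/28 = 529/2520
P(Z=1 | obs) = 37/360 / 529/2520 = 259/529
P(Z=2 | obs) = 3/28 / 529/2520 = 270/529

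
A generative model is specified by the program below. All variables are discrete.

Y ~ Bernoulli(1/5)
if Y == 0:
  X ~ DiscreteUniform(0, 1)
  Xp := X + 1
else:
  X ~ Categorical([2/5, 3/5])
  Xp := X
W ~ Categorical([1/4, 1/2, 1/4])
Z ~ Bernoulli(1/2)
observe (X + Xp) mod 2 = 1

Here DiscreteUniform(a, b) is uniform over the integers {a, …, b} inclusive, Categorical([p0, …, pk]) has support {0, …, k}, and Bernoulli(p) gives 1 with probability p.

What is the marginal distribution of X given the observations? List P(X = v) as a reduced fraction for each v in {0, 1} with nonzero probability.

Enumerate traces; 12 have nonzero weight after conditioning:
  (Y=0, X=0, W=0, Z=0) weight 1/20
  (Y=0, X=0, W=0, Z=1) weight 1/20
  (Y=0, X=0, W=1, Z=0) weight 1/10
  (Y=0, X=0, W=1, Z=1) weight 1/10
  (Y=0, X=0, W=2, Z=0) weight 1/20
  (Y=0, X=0, W=2, Z=1) weight 1/20
  (Y=0, X=1, W=0, Z=0) weight 1/20
  (Y=0, X=1, W=0, Z=1) weight 1/20
  … 4 more
Group by X:
  weight(X=0) = 2/5
  weight(X=1) = 2/5
Total weight = 2/5 + 2/5 = 4/5
P(X=0 | obs) = 2/5 / 4/5 = 1/2
P(X=1 | obs) = 2/5 / 4/5 = 1/2

P(X=0) = 1/2, P(X=1) = 1/2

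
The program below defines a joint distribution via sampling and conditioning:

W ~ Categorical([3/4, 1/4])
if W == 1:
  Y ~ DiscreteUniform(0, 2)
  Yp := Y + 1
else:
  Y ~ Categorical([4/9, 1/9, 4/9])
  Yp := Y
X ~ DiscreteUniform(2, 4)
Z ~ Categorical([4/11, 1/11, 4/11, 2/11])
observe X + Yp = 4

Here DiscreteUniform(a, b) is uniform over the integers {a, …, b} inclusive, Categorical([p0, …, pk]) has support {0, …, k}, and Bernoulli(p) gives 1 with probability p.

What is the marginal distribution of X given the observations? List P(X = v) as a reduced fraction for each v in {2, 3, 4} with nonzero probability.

Enumerate traces; 20 have nonzero weight after conditioning:
  (W=0, Y=0, X=4, Z=0) weight 4/99
  (W=0, Y=0, X=4, Z=1) weight 1/99
  (W=0, Y=0, X=4, Z=2) weight 4/99
  (W=0, Y=0, X=4, Z=3) weight 2/99
  (W=0, Y=1, X=3, Z=0) weight 1/99
  (W=0, Y=1, X=3, Z=1) weight 1/396
  (W=0, Y=1, X=3, Z=2) weight 1/99
  (W=0, Y=1, X=3, Z=3) weight 1/198
  (W=0, Y=2, X=2, Z=0) weight 4/99
  … 11 more
Group by X:
  weight(X=2) = 5/36
  weight(X=3) = 1/18
  weight(X=4) = 1/9
Total weight = 5/36 + 1/18 + 1/9 = 11/36
P(X=2 | obs) = 5/36 / 11/36 = 5/11
P(X=3 | obs) = 1/18 / 11/36 = 2/11
P(X=4 | obs) = 1/9 / 11/36 = 4/11

P(X=2) = 5/11, P(X=3) = 2/11, P(X=4) = 4/11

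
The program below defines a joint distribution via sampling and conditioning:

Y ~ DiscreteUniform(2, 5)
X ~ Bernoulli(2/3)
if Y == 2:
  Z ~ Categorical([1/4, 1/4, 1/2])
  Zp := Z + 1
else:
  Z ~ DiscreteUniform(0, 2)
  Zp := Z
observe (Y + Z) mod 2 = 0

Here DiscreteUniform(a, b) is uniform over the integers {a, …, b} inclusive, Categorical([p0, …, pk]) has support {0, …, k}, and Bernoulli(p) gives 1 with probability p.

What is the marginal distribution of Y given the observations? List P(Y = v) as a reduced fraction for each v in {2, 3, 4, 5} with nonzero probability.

P(Y=2) = 9/25, P(Y=3) = 4/25, P(Y=4) = 8/25, P(Y=5) = 4/25

Enumerate traces; 12 have nonzero weight after conditioning:
  (Y=2, X=0, Z=0) weight 1/48
  (Y=2, X=0, Z=2) weight 1/24
  (Y=2, X=1, Z=0) weight 1/24
  (Y=2, X=1, Z=2) weight 1/12
  (Y=3, X=0, Z=1) weight 1/36
  (Y=3, X=1, Z=1) weight 1/18
  (Y=4, X=0, Z=0) weight 1/36
  (Y=4, X=0, Z=2) weight 1/36
  (Y=5, X=0, Z=1) weight 1/36
  … 3 more
Group by Y:
  weight(Y=2) = 3/16
  weight(Y=3) = 1/12
  weight(Y=4) = 1/6
  weight(Y=5) = 1/12
Total weight = 3/16 + 1/12 + 1/6 + 1/12 = 25/48
P(Y=2 | obs) = 3/16 / 25/48 = 9/25
P(Y=3 | obs) = 1/12 / 25/48 = 4/25
P(Y=4 | obs) = 1/6 / 25/48 = 8/25
P(Y=5 | obs) = 1/12 / 25/48 = 4/25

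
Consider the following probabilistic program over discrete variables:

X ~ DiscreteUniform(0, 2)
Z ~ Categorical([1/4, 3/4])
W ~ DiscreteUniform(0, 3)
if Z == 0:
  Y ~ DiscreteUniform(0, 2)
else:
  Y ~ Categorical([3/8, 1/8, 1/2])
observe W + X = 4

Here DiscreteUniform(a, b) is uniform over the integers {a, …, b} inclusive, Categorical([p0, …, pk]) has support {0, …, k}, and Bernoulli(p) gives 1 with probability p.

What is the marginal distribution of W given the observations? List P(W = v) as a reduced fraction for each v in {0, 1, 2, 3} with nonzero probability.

Enumerate traces; 12 have nonzero weight after conditioning:
  (X=1, Z=0, W=3, Y=0) weight 1/144
  (X=1, Z=0, W=3, Y=1) weight 1/144
  (X=1, Z=0, W=3, Y=2) weight 1/144
  (X=1, Z=1, W=3, Y=0) weight 3/128
  (X=1, Z=1, W=3, Y=1) weight 1/128
  (X=1, Z=1, W=3, Y=2) weight 1/32
  (X=2, Z=0, W=2, Y=0) weight 1/144
  (X=2, Z=0, W=2, Y=1) weight 1/144
  … 4 more
Group by W:
  weight(W=2) = 1/12
  weight(W=3) = 1/12
Total weight = 1/12 + 1/12 = 1/6
P(W=2 | obs) = 1/12 / 1/6 = 1/2
P(W=3 | obs) = 1/12 / 1/6 = 1/2

P(W=2) = 1/2, P(W=3) = 1/2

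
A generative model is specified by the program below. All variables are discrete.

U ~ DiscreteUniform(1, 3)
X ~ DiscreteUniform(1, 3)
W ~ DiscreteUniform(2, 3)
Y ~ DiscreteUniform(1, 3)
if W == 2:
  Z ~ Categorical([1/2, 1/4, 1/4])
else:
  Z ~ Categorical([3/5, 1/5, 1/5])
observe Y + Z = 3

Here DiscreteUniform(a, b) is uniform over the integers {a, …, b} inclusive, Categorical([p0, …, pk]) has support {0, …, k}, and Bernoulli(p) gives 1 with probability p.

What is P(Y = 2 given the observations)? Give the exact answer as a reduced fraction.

Enumerate traces; 54 have nonzero weight after conditioning:
  (U=1, X=1, W=2, Y=1, Z=2) weight 1/216
  (U=1, X=1, W=2, Y=2, Z=1) weight 1/216
  (U=1, X=1, W=2, Y=3, Z=0) weight 1/108
  (U=1, X=1, W=3, Y=1, Z=2) weight 1/270
  (U=1, X=1, W=3, Y=2, Z=1) weight 1/270
  (U=1, X=1, W=3, Y=3, Z=0) weight 1/90
  (U=1, X=2, W=2, Y=1, Z=2) weight 1/216
  (U=1, X=2, W=2, Y=2, Z=1) weight 1/216
  … 46 more
Group by Y:
  weight(Y=1) = 3/40
  weight(Y=2) = 3/40
  weight(Y=3) = 11/60
Total weight = 3/40 + 3/40 + 11/60 = 1/3
P(Y=1 | obs) = 3/40 / 1/3 = 9/40
P(Y=2 | obs) = 3/40 / 1/3 = 9/40
P(Y=3 | obs) = 11/60 / 1/3 = 11/20

P(Y = 2 | obs) = 9/40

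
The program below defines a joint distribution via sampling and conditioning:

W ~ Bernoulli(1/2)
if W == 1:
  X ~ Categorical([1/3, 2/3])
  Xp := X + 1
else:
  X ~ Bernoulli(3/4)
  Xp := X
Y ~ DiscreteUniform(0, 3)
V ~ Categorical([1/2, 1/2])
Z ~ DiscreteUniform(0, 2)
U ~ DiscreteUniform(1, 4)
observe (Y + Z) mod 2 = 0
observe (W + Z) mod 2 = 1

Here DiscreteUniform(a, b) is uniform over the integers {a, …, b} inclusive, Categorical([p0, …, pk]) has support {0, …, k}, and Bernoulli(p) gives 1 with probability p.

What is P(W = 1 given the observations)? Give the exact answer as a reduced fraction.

P(W = 1 | obs) = 2/3

Enumerate traces; 96 have nonzero weight after conditioning:
  (W=0, X=0, Y=1, V=0, Z=1, U=1) weight 1/768
  (W=0, X=0, Y=1, V=0, Z=1, U=2) weight 1/768
  (W=0, X=0, Y=1, V=0, Z=1, U=3) weight 1/768
  (W=0, X=0, Y=1, V=0, Z=1, U=4) weight 1/768
  (W=0, X=0, Y=1, V=1, Z=1, U=1) weight 1/768
  (W=0, X=0, Y=1, V=1, Z=1, U=2) weight 1/768
  (W=0, X=0, Y=1, V=1, Z=1, U=3) weight 1/768
  (W=0, X=0, Y=1, V=1, Z=1, U=4) weight 1/768
  (W=1, X=0, Y=0, V=0, Z=0, U=1) weight 1/576
  … 87 more
Group by W:
  weight(W=0) = 1/12
  weight(W=1) = 1/6
Total weight = 1/12 + 1/6 = 1/4
P(W=0 | obs) = 1/12 / 1/4 = 1/3
P(W=1 | obs) = 1/6 / 1/4 = 2/3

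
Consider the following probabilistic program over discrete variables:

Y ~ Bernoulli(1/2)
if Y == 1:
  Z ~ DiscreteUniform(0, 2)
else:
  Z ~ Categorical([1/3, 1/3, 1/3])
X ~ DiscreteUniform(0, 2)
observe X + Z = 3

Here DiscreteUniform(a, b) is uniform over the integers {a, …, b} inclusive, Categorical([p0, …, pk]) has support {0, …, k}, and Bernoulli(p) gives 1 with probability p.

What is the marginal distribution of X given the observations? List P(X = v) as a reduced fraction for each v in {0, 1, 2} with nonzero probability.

P(X=1) = 1/2, P(X=2) = 1/2

Enumerate traces; 4 have nonzero weight after conditioning:
  (Y=0, Z=1, X=2) weight 1/18
  (Y=0, Z=2, X=1) weight 1/18
  (Y=1, Z=1, X=2) weight 1/18
  (Y=1, Z=2, X=1) weight 1/18
Group by X:
  weight(X=1) = 1/9
  weight(X=2) = 1/9
Total weight = 1/9 + 1/9 = 2/9
P(X=1 | obs) = 1/9 / 2/9 = 1/2
P(X=2 | obs) = 1/9 / 2/9 = 1/2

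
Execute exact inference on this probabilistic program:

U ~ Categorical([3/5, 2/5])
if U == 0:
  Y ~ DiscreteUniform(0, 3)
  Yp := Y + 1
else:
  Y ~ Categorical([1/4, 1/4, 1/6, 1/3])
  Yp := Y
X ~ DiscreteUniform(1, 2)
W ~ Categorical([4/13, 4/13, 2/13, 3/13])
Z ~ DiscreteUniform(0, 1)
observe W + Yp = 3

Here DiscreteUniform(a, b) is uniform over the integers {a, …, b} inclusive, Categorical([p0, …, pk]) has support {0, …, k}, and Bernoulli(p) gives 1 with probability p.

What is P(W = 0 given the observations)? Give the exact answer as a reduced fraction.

P(W = 0 | obs) = 17/42

Enumerate traces; 28 have nonzero weight after conditioning:
  (U=0, Y=0, X=1, W=2, Z=0) weight 3/520
  (U=0, Y=0, X=1, W=2, Z=1) weight 3/520
  (U=0, Y=0, X=2, W=2, Z=0) weight 3/520
  (U=0, Y=0, X=2, W=2, Z=1) weight 3/520
  (U=0, Y=1, X=1, W=1, Z=0) weight 3/260
  (U=0, Y=1, X=1, W=1, Z=1) weight 3/260
  (U=0, Y=1, X=2, W=1, Z=0) weight 3/260
  (U=0, Y=1, X=2, W=1, Z=1) weight 3/260
  (U=0, Y=2, X=1, W=0, Z=0) weight 3/260
  (U=1, Y=0, X=1, W=3, Z=0) weight 3/520
  … 18 more
Group by W:
  weight(W=0) = 17/195
  weight(W=1) = 1/15
  weight(W=2) = 1/26
  weight(W=3) = 3/130
Total weight = 17/195 + 1/15 + 1/26 + 3/130 = 14/65
P(W=0 | obs) = 17/195 / 14/65 = 17/42
P(W=1 | obs) = 1/15 / 14/65 = 13/42
P(W=2 | obs) = 1/26 / 14/65 = 5/28
P(W=3 | obs) = 3/130 / 14/65 = 3/28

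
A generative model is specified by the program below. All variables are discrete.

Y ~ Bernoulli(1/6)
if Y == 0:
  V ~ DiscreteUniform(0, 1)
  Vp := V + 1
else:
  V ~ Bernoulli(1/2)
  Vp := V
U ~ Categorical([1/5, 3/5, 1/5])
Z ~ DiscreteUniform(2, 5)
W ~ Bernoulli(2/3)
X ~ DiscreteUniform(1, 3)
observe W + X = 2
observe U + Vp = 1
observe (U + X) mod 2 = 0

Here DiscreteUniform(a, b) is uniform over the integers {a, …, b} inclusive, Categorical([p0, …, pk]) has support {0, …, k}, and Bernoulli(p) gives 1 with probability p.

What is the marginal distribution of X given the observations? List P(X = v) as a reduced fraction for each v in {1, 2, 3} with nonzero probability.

P(X=1) = 1/2, P(X=2) = 1/2

Enumerate traces; 12 have nonzero weight after conditioning:
  (Y=0, V=0, U=0, Z=2, W=0, X=2) weight 1/432
  (Y=0, V=0, U=0, Z=3, W=0, X=2) weight 1/432
  (Y=0, V=0, U=0, Z=4, W=0, X=2) weight 1/432
  (Y=0, V=0, U=0, Z=5, W=0, X=2) weight 1/432
  (Y=1, V=0, U=1, Z=2, W=1, X=1) weight 1/360
  (Y=1, V=0, U=1, Z=3, W=1, X=1) weight 1/360
  (Y=1, V=0, U=1, Z=4, W=1, X=1) weight 1/360
  (Y=1, V=0, U=1, Z=5, W=1, X=1) weight 1/360
  … 4 more
Group by X:
  weight(X=1) = 1/90
  weight(X=2) = 1/90
Total weight = 1/90 + 1/90 = 1/45
P(X=1 | obs) = 1/90 / 1/45 = 1/2
P(X=2 | obs) = 1/90 / 1/45 = 1/2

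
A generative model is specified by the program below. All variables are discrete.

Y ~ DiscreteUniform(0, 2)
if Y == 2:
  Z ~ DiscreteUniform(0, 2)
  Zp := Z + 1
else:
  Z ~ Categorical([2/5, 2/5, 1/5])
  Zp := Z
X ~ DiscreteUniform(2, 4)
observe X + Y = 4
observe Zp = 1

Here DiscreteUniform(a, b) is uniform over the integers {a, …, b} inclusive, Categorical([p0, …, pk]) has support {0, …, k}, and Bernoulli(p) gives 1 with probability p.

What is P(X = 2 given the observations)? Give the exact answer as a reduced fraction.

P(X = 2 | obs) = 5/17

Enumerate traces; 3 have nonzero weight after conditioning:
  (Y=0, Z=1, X=4) weight 2/45
  (Y=1, Z=1, X=3) weight 2/45
  (Y=2, Z=0, X=2) weight 1/27
Group by X:
  weight(X=2) = 1/27
  weight(X=3) = 2/45
  weight(X=4) = 2/45
Total weight = 1/27 + 2/45 + 2/45 = 17/135
P(X=2 | obs) = 1/27 / 17/135 = 5/17
P(X=3 | obs) = 2/45 / 17/135 = 6/17
P(X=4 | obs) = 2/45 / 17/135 = 6/17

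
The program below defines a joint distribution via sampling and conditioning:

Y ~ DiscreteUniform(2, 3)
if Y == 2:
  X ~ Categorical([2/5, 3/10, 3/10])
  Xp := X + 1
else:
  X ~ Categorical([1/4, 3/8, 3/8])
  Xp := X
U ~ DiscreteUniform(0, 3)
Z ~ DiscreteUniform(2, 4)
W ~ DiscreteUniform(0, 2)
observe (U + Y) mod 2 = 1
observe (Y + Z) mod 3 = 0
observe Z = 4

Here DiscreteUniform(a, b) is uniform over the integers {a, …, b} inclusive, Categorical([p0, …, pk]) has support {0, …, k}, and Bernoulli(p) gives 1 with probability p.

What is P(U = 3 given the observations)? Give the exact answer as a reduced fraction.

P(U = 3 | obs) = 1/2

Enumerate traces; 18 have nonzero weight after conditioning:
  (Y=2, X=0, U=1, Z=4, W=0) weight 1/180
  (Y=2, X=0, U=1, Z=4, W=1) weight 1/180
  (Y=2, X=0, U=1, Z=4, W=2) weight 1/180
  (Y=2, X=0, U=3, Z=4, W=0) weight 1/180
  (Y=2, X=0, U=3, Z=4, W=1) weight 1/180
  (Y=2, X=0, U=3, Z=4, W=2) weight 1/180
  (Y=2, X=1, U=1, Z=4, W=0) weight 1/240
  (Y=2, X=1, U=1, Z=4, W=1) weight 1/240
  … 10 more
Group by U:
  weight(U=1) = 1/24
  weight(U=3) = 1/24
Total weight = 1/24 + 1/24 = 1/12
P(U=1 | obs) = 1/24 / 1/12 = 1/2
P(U=3 | obs) = 1/24 / 1/12 = 1/2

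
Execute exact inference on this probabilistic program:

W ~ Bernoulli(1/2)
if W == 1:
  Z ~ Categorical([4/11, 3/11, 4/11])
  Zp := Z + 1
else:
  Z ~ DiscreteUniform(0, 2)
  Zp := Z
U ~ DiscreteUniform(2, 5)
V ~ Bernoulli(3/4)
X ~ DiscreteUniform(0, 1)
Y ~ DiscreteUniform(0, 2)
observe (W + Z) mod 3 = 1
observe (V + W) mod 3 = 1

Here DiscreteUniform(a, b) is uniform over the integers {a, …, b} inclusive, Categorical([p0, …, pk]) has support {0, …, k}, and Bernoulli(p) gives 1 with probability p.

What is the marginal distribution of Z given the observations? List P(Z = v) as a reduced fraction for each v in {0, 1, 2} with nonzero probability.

P(Z=0) = 4/15, P(Z=1) = 11/15

Enumerate traces; 48 have nonzero weight after conditioning:
  (W=0, Z=1, U=2, V=1, X=0, Y=0) weight 1/192
  (W=0, Z=1, U=2, V=1, X=0, Y=1) weight 1/192
  (W=0, Z=1, U=2, V=1, X=0, Y=2) weight 1/192
  (W=0, Z=1, U=2, V=1, X=1, Y=0) weight 1/192
  (W=0, Z=1, U=2, V=1, X=1, Y=1) weight 1/192
  (W=0, Z=1, U=2, V=1, X=1, Y=2) weight 1/192
  (W=0, Z=1, U=3, V=1, X=0, Y=0) weight 1/192
  (W=0, Z=1, U=3, V=1, X=0, Y=1) weight 1/192
  (W=1, Z=0, U=2, V=0, X=0, Y=0) weight 1/528
  … 39 more
Group by Z:
  weight(Z=0) = 1/22
  weight(Z=1) = 1/8
Total weight = 1/22 + 1/8 = 15/88
P(Z=0 | obs) = 1/22 / 15/88 = 4/15
P(Z=1 | obs) = 1/8 / 15/88 = 11/15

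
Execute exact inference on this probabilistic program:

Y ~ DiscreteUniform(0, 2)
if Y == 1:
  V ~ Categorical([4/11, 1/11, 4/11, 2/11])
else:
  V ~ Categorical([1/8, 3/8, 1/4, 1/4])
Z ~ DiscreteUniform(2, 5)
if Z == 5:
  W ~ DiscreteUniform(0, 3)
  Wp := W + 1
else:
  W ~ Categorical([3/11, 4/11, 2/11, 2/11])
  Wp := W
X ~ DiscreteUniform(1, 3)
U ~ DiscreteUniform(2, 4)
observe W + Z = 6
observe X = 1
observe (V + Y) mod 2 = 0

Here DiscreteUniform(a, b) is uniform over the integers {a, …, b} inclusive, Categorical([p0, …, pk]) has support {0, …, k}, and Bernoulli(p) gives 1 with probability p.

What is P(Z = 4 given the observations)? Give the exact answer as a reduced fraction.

Enumerate traces; 54 have nonzero weight after conditioning:
  (Y=0, V=0, Z=3, W=3, X=1, U=2) weight 1/4752
  (Y=0, V=0, Z=3, W=3, X=1, U=3) weight 1/4752
  (Y=0, V=0, Z=3, W=3, X=1, U=4) weight 1/4752
  (Y=0, V=0, Z=4, W=2, X=1, U=2) weight 1/4752
  (Y=0, V=0, Z=4, W=2, X=1, U=3) weight 1/4752
  (Y=0, V=0, Z=4, W=2, X=1, U=4) weight 1/4752
  (Y=0, V=0, Z=5, W=1, X=1, U=2) weight 1/3456
  (Y=0, V=0, Z=5, W=1, X=1, U=3) weight 1/3456
  … 46 more
Group by Z:
  weight(Z=3) = 5/968
  weight(Z=4) = 5/968
  weight(Z=5) = 5/704
Total weight = 5/968 + 5/968 + 5/704 = 135/7744
P(Z=3 | obs) = 5/968 / 135/7744 = 8/27
P(Z=4 | obs) = 5/968 / 135/7744 = 8/27
P(Z=5 | obs) = 5/704 / 135/7744 = 11/27

P(Z = 4 | obs) = 8/27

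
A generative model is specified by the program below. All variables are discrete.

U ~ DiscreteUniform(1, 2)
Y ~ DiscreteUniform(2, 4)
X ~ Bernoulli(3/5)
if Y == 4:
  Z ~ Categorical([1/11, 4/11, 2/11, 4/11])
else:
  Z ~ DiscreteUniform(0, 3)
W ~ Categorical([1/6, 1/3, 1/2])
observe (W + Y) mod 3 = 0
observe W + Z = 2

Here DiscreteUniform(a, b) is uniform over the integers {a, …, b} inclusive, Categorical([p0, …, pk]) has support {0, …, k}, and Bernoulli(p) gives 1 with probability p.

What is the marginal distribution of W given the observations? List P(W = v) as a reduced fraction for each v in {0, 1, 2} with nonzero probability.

P(W=0) = 11/45, P(W=1) = 22/45, P(W=2) = 4/15

Enumerate traces; 12 have nonzero weight after conditioning:
  (U=1, Y=2, X=0, Z=1, W=1) weight 1/180
  (U=1, Y=2, X=1, Z=1, W=1) weight 1/120
  (U=1, Y=3, X=0, Z=2, W=0) weight 1/360
  (U=1, Y=3, X=1, Z=2, W=0) weight 1/240
  (U=1, Y=4, X=0, Z=0, W=2) weight 1/330
  (U=1, Y=4, X=1, Z=0, W=2) weight 1/220
  (U=2, Y=2, X=0, Z=1, W=1) weight 1/180
  (U=2, Y=2, X=1, Z=1, W=1) weight 1/120
  … 4 more
Group by W:
  weight(W=0) = 1/72
  weight(W=1) = 1/36
  weight(W=2) = 1/66
Total weight = 1/72 + 1/36 + 1/66 = 5/88
P(W=0 | obs) = 1/72 / 5/88 = 11/45
P(W=1 | obs) = 1/36 / 5/88 = 22/45
P(W=2 | obs) = 1/66 / 5/88 = 4/15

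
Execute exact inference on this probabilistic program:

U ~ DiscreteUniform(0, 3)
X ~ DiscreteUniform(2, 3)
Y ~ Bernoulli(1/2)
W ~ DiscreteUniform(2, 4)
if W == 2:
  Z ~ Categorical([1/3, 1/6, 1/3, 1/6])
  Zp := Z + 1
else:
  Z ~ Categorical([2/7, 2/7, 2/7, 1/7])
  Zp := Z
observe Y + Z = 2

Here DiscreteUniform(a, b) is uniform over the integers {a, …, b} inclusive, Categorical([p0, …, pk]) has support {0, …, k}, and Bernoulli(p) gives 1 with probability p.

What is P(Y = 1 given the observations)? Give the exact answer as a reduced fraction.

Enumerate traces; 48 have nonzero weight after conditioning:
  (U=0, X=2, Y=0, W=2, Z=2) weight 1/144
  (U=0, X=2, Y=0, W=3, Z=2) weight 1/168
  (U=0, X=2, Y=0, W=4, Z=2) weight 1/168
  (U=0, X=2, Y=1, W=2, Z=1) weight 1/288
  (U=0, X=2, Y=1, W=3, Z=1) weight 1/168
  (U=0, X=2, Y=1, W=4, Z=1) weight 1/168
  (U=0, X=3, Y=0, W=2, Z=2) weight 1/144
  (U=0, X=3, Y=0, W=3, Z=2) weight 1/168
  … 40 more
Group by Y:
  weight(Y=0) = 19/126
  weight(Y=1) = 31/252
Total weight = 19/126 + 31/252 = 23/84
P(Y=0 | obs) = 19/126 / 23/84 = 38/69
P(Y=1 | obs) = 31/252 / 23/84 = 31/69

P(Y = 1 | obs) = 31/69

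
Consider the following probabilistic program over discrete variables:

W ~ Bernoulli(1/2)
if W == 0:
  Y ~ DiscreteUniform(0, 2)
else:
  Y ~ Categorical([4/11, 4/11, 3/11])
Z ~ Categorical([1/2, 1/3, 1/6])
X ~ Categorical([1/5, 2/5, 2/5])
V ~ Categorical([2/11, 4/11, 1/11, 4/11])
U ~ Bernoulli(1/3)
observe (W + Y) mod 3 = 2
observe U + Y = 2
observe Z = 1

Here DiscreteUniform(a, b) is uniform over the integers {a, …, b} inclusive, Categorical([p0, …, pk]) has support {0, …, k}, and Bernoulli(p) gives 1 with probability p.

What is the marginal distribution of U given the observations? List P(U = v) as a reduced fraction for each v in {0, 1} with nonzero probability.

Enumerate traces; 24 have nonzero weight after conditioning:
  (W=0, Y=2, Z=1, X=0, V=0, U=0) weight 2/1485
  (W=0, Y=2, Z=1, X=0, V=1, U=0) weight 4/1485
  (W=0, Y=2, Z=1, X=0, V=2, U=0) weight 1/1485
  (W=0, Y=2, Z=1, X=0, V=3, U=0) weight 4/1485
  (W=0, Y=2, Z=1, X=1, V=0, U=0) weight 4/1485
  (W=0, Y=2, Z=1, X=1, V=1, U=0) weight 8/1485
  (W=0, Y=2, Z=1, X=1, V=2, U=0) weight 2/1485
  (W=0, Y=2, Z=1, X=1, V=3, U=0) weight 8/1485
  (W=1, Y=1, Z=1, X=0, V=0, U=1) weight 4/5445
  … 15 more
Group by U:
  weight(U=0) = 1/27
  weight(U=1) = 2/99
Total weight = 1/27 + 2/99 = 17/297
P(U=0 | obs) = 1/27 / 17/297 = 11/17
P(U=1 | obs) = 2/99 / 17/297 = 6/17

P(U=0) = 11/17, P(U=1) = 6/17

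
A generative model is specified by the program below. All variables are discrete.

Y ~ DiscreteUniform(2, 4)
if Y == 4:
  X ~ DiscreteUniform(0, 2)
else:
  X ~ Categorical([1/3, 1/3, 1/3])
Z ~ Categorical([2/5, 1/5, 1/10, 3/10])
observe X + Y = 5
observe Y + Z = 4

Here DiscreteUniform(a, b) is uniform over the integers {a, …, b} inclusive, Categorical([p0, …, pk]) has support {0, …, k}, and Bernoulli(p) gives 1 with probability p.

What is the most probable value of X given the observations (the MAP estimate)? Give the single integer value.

Enumerate traces; 2 have nonzero weight after conditioning:
  (Y=3, X=2, Z=1) weight 1/45
  (Y=4, X=1, Z=0) weight 2/45
Group by X:
  weight(X=1) = 2/45
  weight(X=2) = 1/45
Total weight = 2/45 + 1/45 = 1/15
P(X=1 | obs) = 2/45 / 1/15 = 2/3
P(X=2 | obs) = 1/45 / 1/15 = 1/3
argmax = 1

argmax_v P(X = v | obs) = 1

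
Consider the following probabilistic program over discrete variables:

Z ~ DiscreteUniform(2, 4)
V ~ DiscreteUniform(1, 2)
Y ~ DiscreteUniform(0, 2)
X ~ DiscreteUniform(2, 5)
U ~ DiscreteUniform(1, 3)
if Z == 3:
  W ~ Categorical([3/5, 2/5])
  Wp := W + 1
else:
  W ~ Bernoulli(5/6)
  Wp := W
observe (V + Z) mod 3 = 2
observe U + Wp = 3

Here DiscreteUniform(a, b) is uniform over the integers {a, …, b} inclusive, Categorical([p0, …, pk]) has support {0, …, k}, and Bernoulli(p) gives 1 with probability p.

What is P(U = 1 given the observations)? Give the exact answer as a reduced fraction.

P(U = 1 | obs) = 1/5

Enumerate traces; 48 have nonzero weight after conditioning:
  (Z=3, V=2, Y=0, X=2, U=1, W=1) weight 1/540
  (Z=3, V=2, Y=0, X=2, U=2, W=0) weight 1/360
  (Z=3, V=2, Y=0, X=3, U=1, W=1) weight 1/540
  (Z=3, V=2, Y=0, X=3, U=2, W=0) weight 1/360
  (Z=3, V=2, Y=0, X=4, U=1, W=1) weight 1/540
  (Z=3, V=2, Y=0, X=4, U=2, W=0) weight 1/360
  (Z=3, V=2, Y=0, X=5, U=1, W=1) weight 1/540
  (Z=3, V=2, Y=0, X=5, U=2, W=0) weight 1/360
  (Z=4, V=1, Y=0, X=2, U=3, W=0) weight 1/1296
  … 39 more
Group by U:
  weight(U=1) = 1/45
  weight(U=2) = 43/540
  weight(U=3) = 1/108
Total weight = 1/45 + 43/540 + 1/108 = 1/9
P(U=1 | obs) = 1/45 / 1/9 = 1/5
P(U=2 | obs) = 43/540 / 1/9 = 43/60
P(U=3 | obs) = 1/108 / 1/9 = 1/12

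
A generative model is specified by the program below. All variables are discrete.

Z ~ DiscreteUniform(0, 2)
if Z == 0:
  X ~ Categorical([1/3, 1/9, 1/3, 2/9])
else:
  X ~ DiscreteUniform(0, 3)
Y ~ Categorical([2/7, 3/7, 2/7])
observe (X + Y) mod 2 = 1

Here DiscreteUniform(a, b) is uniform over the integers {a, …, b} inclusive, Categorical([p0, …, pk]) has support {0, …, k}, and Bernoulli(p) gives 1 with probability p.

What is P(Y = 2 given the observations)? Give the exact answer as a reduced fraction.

P(Y = 2 | obs) = 8/31

Enumerate traces; 18 have nonzero weight after conditioning:
  (Z=0, X=0, Y=1) weight 1/21
  (Z=0, X=1, Y=0) weight 2/189
  (Z=0, X=1, Y=2) weight 2/189
  (Z=0, X=2, Y=1) weight 1/21
  (Z=0, X=3, Y=0) weight 4/189
  (Z=0, X=3, Y=2) weight 4/189
  (Z=1, X=0, Y=1) weight 1/28
  (Z=1, X=1, Y=0) weight 1/42
  … 10 more
Group by Y:
  weight(Y=0) = 8/63
  weight(Y=1) = 5/21
  weight(Y=2) = 8/63
Total weight = 8/63 + 5/21 + 8/63 = 31/63
P(Y=0 | obs) = 8/63 / 31/63 = 8/31
P(Y=1 | obs) = 5/21 / 31/63 = 15/31
P(Y=2 | obs) = 8/63 / 31/63 = 8/31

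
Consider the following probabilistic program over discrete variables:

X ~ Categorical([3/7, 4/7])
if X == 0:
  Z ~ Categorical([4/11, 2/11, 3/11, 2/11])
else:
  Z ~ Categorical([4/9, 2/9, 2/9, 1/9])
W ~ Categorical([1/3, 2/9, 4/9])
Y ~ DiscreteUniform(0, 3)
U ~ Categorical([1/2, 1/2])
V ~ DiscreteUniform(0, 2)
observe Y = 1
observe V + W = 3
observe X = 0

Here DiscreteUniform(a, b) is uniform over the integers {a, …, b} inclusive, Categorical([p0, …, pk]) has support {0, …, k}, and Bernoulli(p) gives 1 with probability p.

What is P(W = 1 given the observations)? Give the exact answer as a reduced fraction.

P(W = 1 | obs) = 1/3

Enumerate traces; 16 have nonzero weight after conditioning:
  (X=0, Z=0, W=1, Y=1, U=0, V=2) weight 1/693
  (X=0, Z=0, W=1, Y=1, U=1, V=2) weight 1/693
  (X=0, Z=0, W=2, Y=1, U=0, V=1) weight 2/693
  (X=0, Z=0, W=2, Y=1, U=1, V=1) weight 2/693
  (X=0, Z=1, W=1, Y=1, U=0, V=2) weight 1/1386
  (X=0, Z=1, W=1, Y=1, U=1, V=2) weight 1/1386
  (X=0, Z=1, W=2, Y=1, U=0, V=1) weight 1/693
  (X=0, Z=1, W=2, Y=1, U=1, V=1) weight 1/693
  … 8 more
Group by W:
  weight(W=1) = 1/126
  weight(W=2) = 1/63
Total weight = 1/126 + 1/63 = 1/42
P(W=1 | obs) = 1/126 / 1/42 = 1/3
P(W=2 | obs) = 1/63 / 1/42 = 2/3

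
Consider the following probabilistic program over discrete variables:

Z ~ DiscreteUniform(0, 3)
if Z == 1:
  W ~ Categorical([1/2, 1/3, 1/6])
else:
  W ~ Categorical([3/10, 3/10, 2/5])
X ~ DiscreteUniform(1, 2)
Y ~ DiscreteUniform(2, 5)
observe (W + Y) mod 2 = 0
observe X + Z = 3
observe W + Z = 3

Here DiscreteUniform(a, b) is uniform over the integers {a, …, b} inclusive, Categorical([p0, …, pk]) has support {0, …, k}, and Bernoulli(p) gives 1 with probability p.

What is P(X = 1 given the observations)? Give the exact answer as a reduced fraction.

Enumerate traces; 4 have nonzero weight after conditioning:
  (Z=1, W=2, X=2, Y=2) weight 1/192
  (Z=1, W=2, X=2, Y=4) weight 1/192
  (Z=2, W=1, X=1, Y=3) weight 3/320
  (Z=2, W=1, X=1, Y=5) weight 3/320
Group by X:
  weight(X=1) = 3/160
  weight(X=2) = 1/96
Total weight = 3/160 + 1/96 = 7/240
P(X=1 | obs) = 3/160 / 7/240 = 9/14
P(X=2 | obs) = 1/96 / 7/240 = 5/14

P(X = 1 | obs) = 9/14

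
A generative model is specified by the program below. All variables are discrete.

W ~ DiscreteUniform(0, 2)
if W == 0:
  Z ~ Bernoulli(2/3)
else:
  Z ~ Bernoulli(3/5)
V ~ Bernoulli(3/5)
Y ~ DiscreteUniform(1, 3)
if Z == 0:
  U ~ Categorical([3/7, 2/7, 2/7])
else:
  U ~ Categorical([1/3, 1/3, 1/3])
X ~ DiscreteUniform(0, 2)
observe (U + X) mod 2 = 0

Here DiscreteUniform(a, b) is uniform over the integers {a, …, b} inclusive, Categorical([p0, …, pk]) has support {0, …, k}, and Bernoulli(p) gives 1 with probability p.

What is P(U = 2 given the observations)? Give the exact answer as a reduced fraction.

P(U = 2 | obs) = 149/398

Enumerate traces; 180 have nonzero weight after conditioning:
  (W=0, Z=0, V=0, Y=1, U=0, X=0) weight 2/945
  (W=0, Z=0, V=0, Y=1, U=0, X=2) weight 2/945
  (W=0, Z=0, V=0, Y=1, U=1, X=1) weight 4/2835
  (W=0, Z=0, V=0, Y=1, U=2, X=0) weight 4/2835
  (W=0, Z=0, V=0, Y=1, U=2, X=2) weight 4/2835
  (W=0, Z=0, V=0, Y=2, U=0, X=0) weight 2/945
  (W=0, Z=0, V=0, Y=2, U=0, X=2) weight 2/945
  (W=0, Z=0, V=0, Y=2, U=1, X=1) weight 4/2835
  … 172 more
Group by U:
  weight(U=0) = 698/2835
  weight(U=1) = 298/2835
  weight(U=2) = 596/2835
Total weight = 698/2835 + 298/2835 + 596/2835 = 1592/2835
P(U=0 | obs) = 698/2835 / 1592/2835 = 349/796
P(U=1 | obs) = 298/2835 / 1592/2835 = 149/796
P(U=2 | obs) = 596/2835 / 1592/2835 = 149/398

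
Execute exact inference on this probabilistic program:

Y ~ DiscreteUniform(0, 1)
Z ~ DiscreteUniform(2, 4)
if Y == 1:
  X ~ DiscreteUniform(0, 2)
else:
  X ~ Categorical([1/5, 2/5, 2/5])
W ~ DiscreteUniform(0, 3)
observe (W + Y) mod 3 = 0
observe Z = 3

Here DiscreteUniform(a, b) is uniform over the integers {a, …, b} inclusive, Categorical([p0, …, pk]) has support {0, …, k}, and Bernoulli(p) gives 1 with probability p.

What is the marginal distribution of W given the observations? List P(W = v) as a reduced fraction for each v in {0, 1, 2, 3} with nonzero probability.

P(W=0) = 1/3, P(W=2) = 1/3, P(W=3) = 1/3

Enumerate traces; 9 have nonzero weight after conditioning:
  (Y=0, Z=3, X=0, W=0) weight 1/120
  (Y=0, Z=3, X=0, W=3) weight 1/120
  (Y=0, Z=3, X=1, W=0) weight 1/60
  (Y=0, Z=3, X=1, W=3) weight 1/60
  (Y=0, Z=3, X=2, W=0) weight 1/60
  (Y=0, Z=3, X=2, W=3) weight 1/60
  (Y=1, Z=3, X=0, W=2) weight 1/72
  (Y=1, Z=3, X=1, W=2) weight 1/72
  … 1 more
Group by W:
  weight(W=0) = 1/24
  weight(W=2) = 1/24
  weight(W=3) = 1/24
Total weight = 1/24 + 1/24 + 1/24 = 1/8
P(W=0 | obs) = 1/24 / 1/8 = 1/3
P(W=2 | obs) = 1/24 / 1/8 = 1/3
P(W=3 | obs) = 1/24 / 1/8 = 1/3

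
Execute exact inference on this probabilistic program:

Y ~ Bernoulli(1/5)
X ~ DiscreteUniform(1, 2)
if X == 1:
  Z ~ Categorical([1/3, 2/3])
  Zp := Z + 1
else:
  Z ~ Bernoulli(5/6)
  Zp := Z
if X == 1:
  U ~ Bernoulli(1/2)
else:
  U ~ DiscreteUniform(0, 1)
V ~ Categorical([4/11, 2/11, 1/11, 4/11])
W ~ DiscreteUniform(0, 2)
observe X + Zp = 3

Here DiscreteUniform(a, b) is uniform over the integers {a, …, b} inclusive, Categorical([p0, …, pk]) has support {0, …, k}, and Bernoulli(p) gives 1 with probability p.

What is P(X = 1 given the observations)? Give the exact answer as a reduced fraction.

P(X = 1 | obs) = 4/9

Enumerate traces; 96 have nonzero weight after conditioning:
  (Y=0, X=1, Z=1, U=0, V=0, W=0) weight 8/495
  (Y=0, X=1, Z=1, U=0, V=0, W=1) weight 8/495
  (Y=0, X=1, Z=1, U=0, V=0, W=2) weight 8/495
  (Y=0, X=1, Z=1, U=0, V=1, W=0) weight 4/495
  (Y=0, X=1, Z=1, U=0, V=1, W=1) weight 4/495
  (Y=0, X=1, Z=1, U=0, V=1, W=2) weight 4/495
  (Y=0, X=1, Z=1, U=0, V=2, W=0) weight 2/495
  (Y=0, X=1, Z=1, U=0, V=2, W=1) weight 2/495
  (Y=0, X=2, Z=1, U=0, V=0, W=0) weight 2/99
  … 87 more
Group by X:
  weight(X=1) = 1/3
  weight(X=2) = 5/12
Total weight = 1/3 + 5/12 = 3/4
P(X=1 | obs) = 1/3 / 3/4 = 4/9
P(X=2 | obs) = 5/12 / 3/4 = 5/9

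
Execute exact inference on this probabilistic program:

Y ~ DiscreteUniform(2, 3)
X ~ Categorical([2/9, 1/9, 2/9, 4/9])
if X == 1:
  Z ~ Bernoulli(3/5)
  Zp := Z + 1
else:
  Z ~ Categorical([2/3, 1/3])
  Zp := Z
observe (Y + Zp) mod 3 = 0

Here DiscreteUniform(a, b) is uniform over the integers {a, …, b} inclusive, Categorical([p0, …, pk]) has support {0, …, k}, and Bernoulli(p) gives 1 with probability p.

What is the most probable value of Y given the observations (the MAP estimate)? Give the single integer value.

argmax_v P(Y = v | obs) = 3

Enumerate traces; 7 have nonzero weight after conditioning:
  (Y=2, X=0, Z=1) weight 1/27
  (Y=2, X=1, Z=0) weight 1/45
  (Y=2, X=2, Z=1) weight 1/27
  (Y=2, X=3, Z=1) weight 2/27
  (Y=3, X=0, Z=0) weight 2/27
  (Y=3, X=2, Z=0) weight 2/27
  (Y=3, X=3, Z=0) weight 4/27
Group by Y:
  weight(Y=2) = 23/135
  weight(Y=3) = 8/27
Total weight = 23/135 + 8/27 = 7/15
P(Y=2 | obs) = 23/135 / 7/15 = 23/63
P(Y=3 | obs) = 8/27 / 7/15 = 40/63
argmax = 3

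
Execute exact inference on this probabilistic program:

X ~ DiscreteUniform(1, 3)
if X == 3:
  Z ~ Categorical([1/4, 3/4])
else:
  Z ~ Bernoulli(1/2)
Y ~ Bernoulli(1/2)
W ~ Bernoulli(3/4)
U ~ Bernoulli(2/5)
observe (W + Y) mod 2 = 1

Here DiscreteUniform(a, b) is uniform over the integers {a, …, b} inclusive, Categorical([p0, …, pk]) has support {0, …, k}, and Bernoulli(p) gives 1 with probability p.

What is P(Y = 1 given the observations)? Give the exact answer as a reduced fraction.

P(Y = 1 | obs) = 1/4

Enumerate traces; 24 have nonzero weight after conditioning:
  (X=1, Z=0, Y=0, W=1, U=0) weight 3/80
  (X=1, Z=0, Y=0, W=1, U=1) weight 1/40
  (X=1, Z=0, Y=1, W=0, U=0) weight 1/80
  (X=1, Z=0, Y=1, W=0, U=1) weight 1/120
  (X=1, Z=1, Y=0, W=1, U=0) weight 3/80
  (X=1, Z=1, Y=0, W=1, U=1) weight 1/40
  (X=1, Z=1, Y=1, W=0, U=0) weight 1/80
  (X=1, Z=1, Y=1, W=0, U=1) weight 1/120
  … 16 more
Group by Y:
  weight(Y=0) = 3/8
  weight(Y=1) = 1/8
Total weight = 3/8 + 1/8 = 1/2
P(Y=0 | obs) = 3/8 / 1/2 = 3/4
P(Y=1 | obs) = 1/8 / 1/2 = 1/4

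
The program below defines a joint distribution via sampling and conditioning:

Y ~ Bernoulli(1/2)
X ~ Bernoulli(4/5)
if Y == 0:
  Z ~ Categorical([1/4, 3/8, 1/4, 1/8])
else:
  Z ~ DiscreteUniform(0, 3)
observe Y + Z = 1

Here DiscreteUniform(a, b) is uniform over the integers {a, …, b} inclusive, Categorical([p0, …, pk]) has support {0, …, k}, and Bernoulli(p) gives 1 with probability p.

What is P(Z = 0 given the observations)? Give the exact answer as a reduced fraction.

Enumerate traces; 4 have nonzero weight after conditioning:
  (Y=0, X=0, Z=1) weight 3/80
  (Y=0, X=1, Z=1) weight 3/20
  (Y=1, X=0, Z=0) weight 1/40
  (Y=1, X=1, Z=0) weight 1/10
Group by Z:
  weight(Z=0) = 1/8
  weight(Z=1) = 3/16
Total weight = 1/8 + 3/16 = 5/16
P(Z=0 | obs) = 1/8 / 5/16 = 2/5
P(Z=1 | obs) = 3/16 / 5/16 = 3/5

P(Z = 0 | obs) = 2/5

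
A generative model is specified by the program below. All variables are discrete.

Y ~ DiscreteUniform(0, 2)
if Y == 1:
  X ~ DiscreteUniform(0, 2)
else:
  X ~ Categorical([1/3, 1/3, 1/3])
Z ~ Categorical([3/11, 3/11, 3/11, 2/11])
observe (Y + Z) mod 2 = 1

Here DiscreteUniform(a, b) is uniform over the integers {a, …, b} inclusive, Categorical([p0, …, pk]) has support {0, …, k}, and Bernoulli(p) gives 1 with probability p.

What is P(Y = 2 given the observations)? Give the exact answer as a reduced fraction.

Enumerate traces; 18 have nonzero weight after conditioning:
  (Y=0, X=0, Z=1) weight 1/33
  (Y=0, X=0, Z=3) weight 2/99
  (Y=0, X=1, Z=1) weight 1/33
  (Y=0, X=1, Z=3) weight 2/99
  (Y=0, X=2, Z=1) weight 1/33
  (Y=0, X=2, Z=3) weight 2/99
  (Y=1, X=0, Z=0) weight 1/33
  (Y=1, X=0, Z=2) weight 1/33
  (Y=2, X=0, Z=1) weight 1/33
  … 9 more
Group by Y:
  weight(Y=0) = 5/33
  weight(Y=1) = 2/11
  weight(Y=2) = 5/33
Total weight = 5/33 + 2/11 + 5/33 = 16/33
P(Y=0 | obs) = 5/33 / 16/33 = 5/16
P(Y=1 | obs) = 2/11 / 16/33 = 3/8
P(Y=2 | obs) = 5/33 / 16/33 = 5/16

P(Y = 2 | obs) = 5/16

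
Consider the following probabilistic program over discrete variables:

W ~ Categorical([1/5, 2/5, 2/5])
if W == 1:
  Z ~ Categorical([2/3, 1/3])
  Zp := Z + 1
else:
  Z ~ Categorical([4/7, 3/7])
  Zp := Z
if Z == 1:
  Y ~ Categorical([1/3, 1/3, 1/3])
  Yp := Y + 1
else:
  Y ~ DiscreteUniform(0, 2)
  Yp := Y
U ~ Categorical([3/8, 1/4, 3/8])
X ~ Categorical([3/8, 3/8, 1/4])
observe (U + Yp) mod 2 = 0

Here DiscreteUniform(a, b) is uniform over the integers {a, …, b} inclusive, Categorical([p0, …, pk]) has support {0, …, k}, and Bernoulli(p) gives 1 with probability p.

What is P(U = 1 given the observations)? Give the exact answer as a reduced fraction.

P(U = 1 | obs) = 146/653

Enumerate traces; 81 have nonzero weight after conditioning:
  (W=0, Z=0, Y=0, U=0, X=0) weight 3/560
  (W=0, Z=0, Y=0, U=0, X=1) weight 3/560
  (W=0, Z=0, Y=0, U=0, X=2) weight 1/280
  (W=0, Z=0, Y=0, U=2, X=0) weight 3/560
  (W=0, Z=0, Y=0, U=2, X=1) weight 3/560
  (W=0, Z=0, Y=0, U=2, X=2) weight 1/280
  (W=0, Z=0, Y=1, U=1, X=0) weight 1/280
  (W=0, Z=0, Y=1, U=1, X=1) weight 1/280
  … 73 more
Group by U:
  weight(U=0) = 169/840
  weight(U=1) = 73/630
  weight(U=2) = 169/840
Total weight = 169/840 + 73/630 + 169/840 = 653/1260
P(U=0 | obs) = 169/840 / 653/1260 = 507/1306
P(U=1 | obs) = 73/630 / 653/1260 = 146/653
P(U=2 | obs) = 169/840 / 653/1260 = 507/1306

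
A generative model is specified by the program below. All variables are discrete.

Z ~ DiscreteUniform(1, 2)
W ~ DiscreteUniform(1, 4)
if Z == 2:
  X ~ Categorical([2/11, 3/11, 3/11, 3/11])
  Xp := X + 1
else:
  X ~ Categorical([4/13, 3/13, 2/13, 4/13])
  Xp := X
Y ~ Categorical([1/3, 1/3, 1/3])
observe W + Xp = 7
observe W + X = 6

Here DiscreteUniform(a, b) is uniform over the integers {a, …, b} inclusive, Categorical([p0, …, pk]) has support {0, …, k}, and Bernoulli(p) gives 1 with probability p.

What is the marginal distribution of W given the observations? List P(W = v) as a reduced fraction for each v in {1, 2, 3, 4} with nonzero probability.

Enumerate traces; 6 have nonzero weight after conditioning:
  (Z=2, W=3, X=3, Y=0) weight 1/88
  (Z=2, W=3, X=3, Y=1) weight 1/88
  (Z=2, W=3, X=3, Y=2) weight 1/88
  (Z=2, W=4, X=2, Y=0) weight 1/88
  (Z=2, W=4, X=2, Y=1) weight 1/88
  (Z=2, W=4, X=2, Y=2) weight 1/88
Group by W:
  weight(W=3) = 3/88
  weight(W=4) = 3/88
Total weight = 3/88 + 3/88 = 3/44
P(W=3 | obs) = 3/88 / 3/44 = 1/2
P(W=4 | obs) = 3/88 / 3/44 = 1/2

P(W=3) = 1/2, P(W=4) = 1/2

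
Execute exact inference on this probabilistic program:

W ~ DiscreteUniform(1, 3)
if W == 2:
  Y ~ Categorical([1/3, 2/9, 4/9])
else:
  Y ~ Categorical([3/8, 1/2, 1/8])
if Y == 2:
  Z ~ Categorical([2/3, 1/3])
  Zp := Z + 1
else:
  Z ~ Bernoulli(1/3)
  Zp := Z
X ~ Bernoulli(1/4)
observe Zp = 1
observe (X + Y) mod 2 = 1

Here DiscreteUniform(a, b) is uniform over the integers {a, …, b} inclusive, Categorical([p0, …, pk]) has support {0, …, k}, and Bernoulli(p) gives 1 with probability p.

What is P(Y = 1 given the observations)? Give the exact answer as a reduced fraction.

P(Y = 1 | obs) = 132/221

Enumerate traces; 9 have nonzero weight after conditioning:
  (W=1, Y=0, Z=1, X=1) weight 1/96
  (W=1, Y=1, Z=1, X=0) weight 1/24
  (W=1, Y=2, Z=0, X=1) weight 1/144
  (W=2, Y=0, Z=1, X=1) weight 1/108
  (W=2, Y=1, Z=1, X=0) weight 1/54
  (W=2, Y=2, Z=0, X=1) weight 2/81
  (W=3, Y=0, Z=1, X=1) weight 1/96
  (W=3, Y=1, Z=1, X=0) weight 1/24
  … 1 more
Group by Y:
  weight(Y=0) = 13/432
  weight(Y=1) = 11/108
  weight(Y=2) = 25/648
Total weight = 13/432 + 11/108 + 25/648 = 221/1296
P(Y=0 | obs) = 13/432 / 221/1296 = 3/17
P(Y=1 | obs) = 11/108 / 221/1296 = 132/221
P(Y=2 | obs) = 25/648 / 221/1296 = 50/221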